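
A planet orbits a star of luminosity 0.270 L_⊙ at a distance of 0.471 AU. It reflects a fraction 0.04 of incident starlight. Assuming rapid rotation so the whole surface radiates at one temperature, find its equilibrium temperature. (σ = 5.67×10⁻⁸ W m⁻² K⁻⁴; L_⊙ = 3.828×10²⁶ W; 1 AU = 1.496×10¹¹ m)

d = 0.471 AU = 7.05×10¹⁰ m.
L = 0.270 × 3.828×10²⁶ = 1.03×10²⁶ W.
Flux: S = L/(4πd²) = 1.03×10²⁶/(4π×(7.05×10¹⁰)²) = 1660 W m⁻².
Energy balance: absorbed = emitted ⇒ πR²·S(1−A) = 4πR²·σT_eq⁴, so T_eq⁴ = S(1−A)/(4σ).
T_eq = [1660 × 0.96 / (4 × 5.67×10⁻⁸)]^(1/4) = (7.01×10⁹)^(1/4) = 289 K.

T_eq ≈ 289 K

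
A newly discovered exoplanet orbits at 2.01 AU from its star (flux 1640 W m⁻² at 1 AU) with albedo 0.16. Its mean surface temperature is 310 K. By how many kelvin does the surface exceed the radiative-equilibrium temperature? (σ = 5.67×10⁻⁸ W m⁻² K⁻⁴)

ΔT ≈ 113.1 K

S = 1640/2.01² = 405.9 W m⁻².
T_eq = [S(1−A)/(4σ)]^(1/4) = [405.9×0.84/(4×5.67×10⁻⁸)]^(1/4) = 196.9 K.
ΔT = T_surf − T_eq = 310 − 196.9.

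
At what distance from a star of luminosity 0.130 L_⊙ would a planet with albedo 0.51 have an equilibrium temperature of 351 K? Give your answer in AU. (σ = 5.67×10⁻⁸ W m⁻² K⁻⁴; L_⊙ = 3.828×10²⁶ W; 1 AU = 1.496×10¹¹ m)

d ≈ 0.159 AU

L = 0.130 × 3.828×10²⁶ = 4.98×10²⁵ W.
From T_eq⁴ = L(1−A)/(16πσd²): d = √[L(1−A)/(16πσT_eq⁴)].
d = √[4.98×10²⁵ × 0.49 / (16π × 5.67×10⁻⁸ × (351)⁴)] = 2.37×10¹⁰ m = 0.159 AU.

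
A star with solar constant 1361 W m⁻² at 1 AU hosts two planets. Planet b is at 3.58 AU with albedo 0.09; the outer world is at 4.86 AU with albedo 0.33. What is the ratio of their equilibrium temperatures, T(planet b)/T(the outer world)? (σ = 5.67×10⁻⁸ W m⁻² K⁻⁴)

T_eq = [S₀(1−A)/(4σd²)]^(1/4), so T ∝ (1−A)^(1/4) / √d.
T₁ = [1361×0.91/(4×5.67×10⁻⁸×3.58²)]^(1/4) = 143.67 K.
T₂ = [1361×0.67/(4×5.67×10⁻⁸×4.86²)]^(1/4) = 114.22 K.

T₁/T₂ ≈ 1.258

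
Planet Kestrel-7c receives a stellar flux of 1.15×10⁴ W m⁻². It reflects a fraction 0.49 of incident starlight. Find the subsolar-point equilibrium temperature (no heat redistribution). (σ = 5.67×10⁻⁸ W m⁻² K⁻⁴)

T_ss ≈ 567 K

At the subsolar point the surface absorbs S(1−A) and emits σT⁴ per unit area — no factor of 4, since only the local patch is in balance.
T = [1.15×10⁴ × 0.51 / 5.67×10⁻⁸]^(1/4) = (1.03×10¹¹)^(1/4) = 567 K.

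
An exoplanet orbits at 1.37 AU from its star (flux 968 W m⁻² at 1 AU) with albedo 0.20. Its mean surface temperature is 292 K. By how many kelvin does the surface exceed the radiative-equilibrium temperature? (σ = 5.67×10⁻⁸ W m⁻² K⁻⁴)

ΔT ≈ 85.5 K

S = 968/1.37² = 515.7 W m⁻².
T_eq = [S(1−A)/(4σ)]^(1/4) = [515.7×0.80/(4×5.67×10⁻⁸)]^(1/4) = 206.5 K.
ΔT = T_surf − T_eq = 292 − 206.5.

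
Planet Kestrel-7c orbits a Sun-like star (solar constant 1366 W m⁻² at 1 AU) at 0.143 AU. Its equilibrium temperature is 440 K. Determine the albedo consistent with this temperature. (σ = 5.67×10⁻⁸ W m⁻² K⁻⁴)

Flux at 0.143 AU: S = 1366/0.143² = 6.68×10⁴ W m⁻².
From T_eq⁴ = S(1−A)/(4σ): 1−A = 4σT_eq⁴/S.
1−A = 4 × 5.67×10⁻⁸ × (440)⁴ / 6.68×10⁴ = 0.127.

A ≈ 0.87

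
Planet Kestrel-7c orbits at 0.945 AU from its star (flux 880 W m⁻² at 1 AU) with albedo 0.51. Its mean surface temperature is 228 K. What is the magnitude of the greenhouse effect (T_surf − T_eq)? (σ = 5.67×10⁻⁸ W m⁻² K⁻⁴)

S = 880/0.945² = 985.4 W m⁻².
T_eq = [S(1−A)/(4σ)]^(1/4) = [985.4×0.49/(4×5.67×10⁻⁸)]^(1/4) = 214.8 K.
ΔT = T_surf − T_eq = 228 − 214.8.

ΔT ≈ 13.2 K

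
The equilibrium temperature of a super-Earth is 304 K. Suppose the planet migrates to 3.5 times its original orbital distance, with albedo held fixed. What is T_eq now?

T_eq ≈ 162 K

T_eq ∝ L^(1/4) · d^(−1/2).
T′ = 304 / 3.5^(1/2) = 162 K.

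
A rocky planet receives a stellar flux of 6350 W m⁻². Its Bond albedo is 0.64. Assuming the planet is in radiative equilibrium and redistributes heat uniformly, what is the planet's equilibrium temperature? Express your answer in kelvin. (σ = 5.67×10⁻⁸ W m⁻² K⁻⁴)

T_eq ≈ 317 K

Energy balance: absorbed = emitted ⇒ πR²·S(1−A) = 4πR²·σT_eq⁴, so T_eq⁴ = S(1−A)/(4σ).
T_eq = [6350 × 0.36 / (4 × 5.67×10⁻⁸)]^(1/4) = (1.01×10¹⁰)^(1/4) = 317 K.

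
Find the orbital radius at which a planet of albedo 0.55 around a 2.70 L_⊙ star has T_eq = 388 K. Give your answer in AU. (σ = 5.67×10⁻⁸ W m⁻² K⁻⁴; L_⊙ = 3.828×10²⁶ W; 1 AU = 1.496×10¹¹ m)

L = 2.70 × 3.828×10²⁶ = 1.03×10²⁷ W.
From T_eq⁴ = L(1−A)/(16πσd²): d = √[L(1−A)/(16πσT_eq⁴)].
d = √[1.03×10²⁷ × 0.45 / (16π × 5.67×10⁻⁸ × (388)⁴)] = 8.49×10¹⁰ m = 0.567 AU.

d ≈ 0.567 AU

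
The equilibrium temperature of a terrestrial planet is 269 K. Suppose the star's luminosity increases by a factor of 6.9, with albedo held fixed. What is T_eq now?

T_eq ∝ L^(1/4) · d^(−1/2).
T′ = 269 × 6.9^(1/4) = 436 K.

T_eq ≈ 436 K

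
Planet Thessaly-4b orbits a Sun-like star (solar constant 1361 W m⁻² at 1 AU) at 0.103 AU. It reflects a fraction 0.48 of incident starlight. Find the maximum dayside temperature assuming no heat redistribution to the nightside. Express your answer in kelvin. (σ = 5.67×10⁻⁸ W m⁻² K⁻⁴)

T_ss ≈ 1040 K

Flux at 0.103 AU: S = 1361/0.103² = 1.28×10⁵ W m⁻².
With no redistribution each surface element balances locally: S(1−A) = σT⁴.
T = [1.28×10⁵ × 0.52 / 5.67×10⁻⁸]^(1/4) = (1.18×10¹²)^(1/4) = 1040 K.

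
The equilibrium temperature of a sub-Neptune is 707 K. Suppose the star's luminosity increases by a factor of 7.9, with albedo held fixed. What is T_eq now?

T_eq ≈ 1190 K

T_eq ∝ L^(1/4) · d^(−1/2).
T′ = 707 × 7.9^(1/4) = 1190 K.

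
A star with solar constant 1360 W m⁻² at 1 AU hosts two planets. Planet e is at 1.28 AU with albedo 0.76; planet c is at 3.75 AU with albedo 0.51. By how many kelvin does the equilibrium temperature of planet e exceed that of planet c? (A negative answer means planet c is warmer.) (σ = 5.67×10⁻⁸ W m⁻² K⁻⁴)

ΔT ≈ 51.9 K

T_eq = [S₀(1−A)/(4σd²)]^(1/4), so T ∝ (1−A)^(1/4) / √d.
T₁ = [1360×0.24/(4×5.67×10⁻⁸×1.28²)]^(1/4) = 172.16 K.
T₂ = [1360×0.49/(4×5.67×10⁻⁸×3.75²)]^(1/4) = 120.23 K.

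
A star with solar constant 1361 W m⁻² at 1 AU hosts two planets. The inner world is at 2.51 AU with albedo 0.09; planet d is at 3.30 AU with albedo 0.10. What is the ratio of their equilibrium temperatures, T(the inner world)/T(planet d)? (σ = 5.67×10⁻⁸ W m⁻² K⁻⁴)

T₁/T₂ ≈ 1.150

T_eq = [S₀(1−A)/(4σd²)]^(1/4), so T ∝ (1−A)^(1/4) / √d.
T₁ = [1361×0.91/(4×5.67×10⁻⁸×2.51²)]^(1/4) = 171.58 K.
T₂ = [1361×0.90/(4×5.67×10⁻⁸×3.30²)]^(1/4) = 149.23 K.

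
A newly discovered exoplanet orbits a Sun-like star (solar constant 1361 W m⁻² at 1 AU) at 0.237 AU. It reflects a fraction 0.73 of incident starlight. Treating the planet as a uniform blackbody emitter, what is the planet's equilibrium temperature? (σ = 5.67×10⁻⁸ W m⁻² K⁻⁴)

Flux at 0.237 AU: S = 1361/0.237² = 2.42×10⁴ W m⁻².
Energy balance: absorbed = emitted ⇒ πR²·S(1−A) = 4πR²·σT_eq⁴, so T_eq⁴ = S(1−A)/(4σ).
T_eq = [2.42×10⁴ × 0.27 / (4 × 5.67×10⁻⁸)]^(1/4) = (2.88×10¹⁰)^(1/4) = 412 K.

T_eq ≈ 412 K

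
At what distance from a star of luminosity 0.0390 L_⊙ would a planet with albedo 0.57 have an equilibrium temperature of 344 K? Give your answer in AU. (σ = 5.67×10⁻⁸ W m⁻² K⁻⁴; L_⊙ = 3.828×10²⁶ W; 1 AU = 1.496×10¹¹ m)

L = 0.0390 × 3.828×10²⁶ = 1.49×10²⁵ W.
From T_eq⁴ = L(1−A)/(16πσd²): d = √[L(1−A)/(16πσT_eq⁴)].
d = √[1.49×10²⁵ × 0.43 / (16π × 5.67×10⁻⁸ × (344)⁴)] = 1.27×10¹⁰ m = 0.0848 AU.

d ≈ 0.0848 AU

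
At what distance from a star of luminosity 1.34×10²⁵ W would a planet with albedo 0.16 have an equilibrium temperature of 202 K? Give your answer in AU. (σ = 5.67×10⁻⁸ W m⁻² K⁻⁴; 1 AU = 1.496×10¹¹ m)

From T_eq⁴ = L(1−A)/(16πσd²): d = √[L(1−A)/(16πσT_eq⁴)].
d = √[1.34×10²⁵ × 0.84 / (16π × 5.67×10⁻⁸ × (202)⁴)] = 4.87×10¹⁰ m = 0.326 AU.

d ≈ 0.326 AU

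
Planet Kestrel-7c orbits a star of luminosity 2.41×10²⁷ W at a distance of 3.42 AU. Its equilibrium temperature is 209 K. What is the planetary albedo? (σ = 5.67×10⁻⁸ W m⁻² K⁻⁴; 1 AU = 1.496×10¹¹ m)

A ≈ 0.41

d = 3.42 AU = 5.12×10¹¹ m.
Flux: S = L/(4πd²) = 2.41×10²⁷/(4π×(5.12×10¹¹)²) = 733 W m⁻².
From T_eq⁴ = S(1−A)/(4σ): 1−A = 4σT_eq⁴/S.
1−A = 4 × 5.67×10⁻⁸ × (209)⁴ / 733 = 0.591.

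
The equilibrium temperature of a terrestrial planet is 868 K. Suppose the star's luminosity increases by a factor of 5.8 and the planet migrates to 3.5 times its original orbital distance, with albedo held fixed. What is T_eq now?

T_eq ∝ L^(1/4) · d^(−1/2).
T′ = 868 × 5.8^(1/4) / 3.5^(1/2) = 720 K.

T_eq ≈ 720 K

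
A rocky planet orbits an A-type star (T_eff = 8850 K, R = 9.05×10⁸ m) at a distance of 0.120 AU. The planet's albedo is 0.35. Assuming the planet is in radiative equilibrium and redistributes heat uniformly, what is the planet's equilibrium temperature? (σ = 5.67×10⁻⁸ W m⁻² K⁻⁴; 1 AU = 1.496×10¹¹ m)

d = 0.120 AU = 1.80×10¹⁰ m.
L = 4πR_⋆²σT_⋆⁴ = 4π(9.05×10⁸)² × 5.67×10⁻⁸ × (8850)⁴ = 3.58×10²⁷ W.
S = L/(4πd²) = 8.84×10⁵ W m⁻².
Energy balance: absorbed = emitted ⇒ πR²·S(1−A) = 4πR²·σT_eq⁴, so T_eq⁴ = S(1−A)/(4σ).
T_eq = [8.84×10⁵ × 0.65 / (4 × 5.67×10⁻⁸)]^(1/4) = (2.53×10¹²)^(1/4) = 1260 K.

T_eq ≈ 1260 K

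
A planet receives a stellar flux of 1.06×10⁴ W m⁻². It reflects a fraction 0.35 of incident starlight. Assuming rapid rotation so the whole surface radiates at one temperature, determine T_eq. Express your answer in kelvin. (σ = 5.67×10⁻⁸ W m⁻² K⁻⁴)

Energy balance: absorbed = emitted ⇒ πR²·S(1−A) = 4πR²·σT_eq⁴, so T_eq⁴ = S(1−A)/(4σ).
T_eq = [1.06×10⁴ × 0.65 / (4 × 5.67×10⁻⁸)]^(1/4) = (3.04×10¹⁰)^(1/4) = 417 K.

T_eq ≈ 417 K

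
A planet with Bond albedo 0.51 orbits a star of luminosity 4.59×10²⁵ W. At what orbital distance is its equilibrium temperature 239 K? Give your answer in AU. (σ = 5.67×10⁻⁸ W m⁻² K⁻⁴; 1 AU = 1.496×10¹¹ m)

d ≈ 0.329 AU

From T_eq⁴ = L(1−A)/(16πσd²): d = √[L(1−A)/(16πσT_eq⁴)].
d = √[4.59×10²⁵ × 0.49 / (16π × 5.67×10⁻⁸ × (239)⁴)] = 4.92×10¹⁰ m = 0.329 AU.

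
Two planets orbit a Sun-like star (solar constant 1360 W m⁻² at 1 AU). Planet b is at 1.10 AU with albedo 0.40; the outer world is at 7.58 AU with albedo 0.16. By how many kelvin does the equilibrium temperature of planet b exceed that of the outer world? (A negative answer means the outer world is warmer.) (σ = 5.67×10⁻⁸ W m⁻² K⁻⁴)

T_eq = [S₀(1−A)/(4σd²)]^(1/4), so T ∝ (1−A)^(1/4) / √d.
T₁ = [1360×0.60/(4×5.67×10⁻⁸×1.10²)]^(1/4) = 233.52 K.
T₂ = [1360×0.84/(4×5.67×10⁻⁸×7.58²)]^(1/4) = 96.76 K.

ΔT ≈ 136.8 K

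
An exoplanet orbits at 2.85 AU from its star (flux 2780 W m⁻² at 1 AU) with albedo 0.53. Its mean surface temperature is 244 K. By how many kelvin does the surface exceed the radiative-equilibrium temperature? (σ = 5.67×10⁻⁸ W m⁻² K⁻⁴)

ΔT ≈ 80.8 K

S = 2780/2.85² = 342.3 W m⁻².
T_eq = [S(1−A)/(4σ)]^(1/4) = [342.3×0.47/(4×5.67×10⁻⁸)]^(1/4) = 163.2 K.
ΔT = T_surf − T_eq = 244 − 163.2.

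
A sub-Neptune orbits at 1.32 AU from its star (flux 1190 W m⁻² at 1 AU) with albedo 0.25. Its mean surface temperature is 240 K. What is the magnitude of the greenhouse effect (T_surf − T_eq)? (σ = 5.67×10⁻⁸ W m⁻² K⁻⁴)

S = 1190/1.32² = 683.0 W m⁻².
T_eq = [S(1−A)/(4σ)]^(1/4) = [683.0×0.75/(4×5.67×10⁻⁸)]^(1/4) = 218.0 K.
ΔT = T_surf − T_eq = 240 − 218.0.

ΔT ≈ 22.0 K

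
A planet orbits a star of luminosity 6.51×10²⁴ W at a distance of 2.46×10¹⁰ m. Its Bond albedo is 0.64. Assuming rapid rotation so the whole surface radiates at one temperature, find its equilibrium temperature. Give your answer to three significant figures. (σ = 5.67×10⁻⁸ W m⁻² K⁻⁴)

Flux: S = L/(4πd²) = 6.51×10²⁴/(4π×(2.46×10¹⁰)²) = 856 W m⁻².
Energy balance: absorbed = emitted ⇒ πR²·S(1−A) = 4πR²·σT_eq⁴, so T_eq⁴ = S(1−A)/(4σ).
T_eq = [856 × 0.36 / (4 × 5.67×10⁻⁸)]^(1/4) = (1.36×10⁹)^(1/4) = 192 K.

T_eq ≈ 192 K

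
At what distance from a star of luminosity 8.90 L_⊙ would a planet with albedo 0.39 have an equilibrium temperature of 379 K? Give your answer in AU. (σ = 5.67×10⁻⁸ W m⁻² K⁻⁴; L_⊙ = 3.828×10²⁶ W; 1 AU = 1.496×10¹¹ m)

L = 8.90 × 3.828×10²⁶ = 3.41×10²⁷ W.
From T_eq⁴ = L(1−A)/(16πσd²): d = √[L(1−A)/(16πσT_eq⁴)].
d = √[3.41×10²⁷ × 0.61 / (16π × 5.67×10⁻⁸ × (379)⁴)] = 1.88×10¹¹ m = 1.26 AU.

d ≈ 1.26 AU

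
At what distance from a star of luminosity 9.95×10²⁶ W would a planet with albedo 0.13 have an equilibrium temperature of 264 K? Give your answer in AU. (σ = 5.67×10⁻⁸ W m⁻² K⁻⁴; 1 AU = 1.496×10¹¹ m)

d ≈ 1.67 AU

From T_eq⁴ = L(1−A)/(16πσd²): d = √[L(1−A)/(16πσT_eq⁴)].
d = √[9.95×10²⁶ × 0.87 / (16π × 5.67×10⁻⁸ × (264)⁴)] = 2.50×10¹¹ m = 1.67 AU.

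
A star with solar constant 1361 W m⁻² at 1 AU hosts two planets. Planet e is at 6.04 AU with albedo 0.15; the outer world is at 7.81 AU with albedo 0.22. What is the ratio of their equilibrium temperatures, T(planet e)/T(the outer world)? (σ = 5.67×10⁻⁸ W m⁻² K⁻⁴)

T₁/T₂ ≈ 1.162

T_eq = [S₀(1−A)/(4σd²)]^(1/4), so T ∝ (1−A)^(1/4) / √d.
T₁ = [1361×0.85/(4×5.67×10⁻⁸×6.04²)]^(1/4) = 108.74 K.
T₂ = [1361×0.78/(4×5.67×10⁻⁸×7.81²)]^(1/4) = 93.59 K.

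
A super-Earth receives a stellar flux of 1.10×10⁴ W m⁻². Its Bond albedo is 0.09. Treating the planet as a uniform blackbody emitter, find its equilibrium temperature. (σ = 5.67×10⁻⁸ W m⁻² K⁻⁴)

Energy balance: absorbed = emitted ⇒ πR²·S(1−A) = 4πR²·σT_eq⁴, so T_eq⁴ = S(1−A)/(4σ).
T_eq = [1.10×10⁴ × 0.91 / (4 × 5.67×10⁻⁸)]^(1/4) = (4.41×10¹⁰)^(1/4) = 458 K.

T_eq ≈ 458 K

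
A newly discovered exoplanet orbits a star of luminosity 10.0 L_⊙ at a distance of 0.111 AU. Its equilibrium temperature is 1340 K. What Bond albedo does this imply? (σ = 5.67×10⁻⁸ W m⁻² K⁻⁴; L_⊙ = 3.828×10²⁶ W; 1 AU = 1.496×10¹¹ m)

d = 0.111 AU = 1.66×10¹⁰ m.
L = 10.0 × 3.828×10²⁶ = 3.83×10²⁷ W.
Flux: S = L/(4πd²) = 3.83×10²⁷/(4π×(1.66×10¹⁰)²) = 1.10×10⁶ W m⁻².
From T_eq⁴ = S(1−A)/(4σ): 1−A = 4σT_eq⁴/S.
1−A = 4 × 5.67×10⁻⁸ × (1340)⁴ / 1.10×10⁶ = 0.662.

A ≈ 0.34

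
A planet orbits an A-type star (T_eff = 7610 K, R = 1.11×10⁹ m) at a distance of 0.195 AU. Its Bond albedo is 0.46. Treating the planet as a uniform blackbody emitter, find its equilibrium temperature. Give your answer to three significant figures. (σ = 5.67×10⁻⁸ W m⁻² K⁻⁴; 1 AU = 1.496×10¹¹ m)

T_eq ≈ 900 K

d = 0.195 AU = 2.92×10¹⁰ m.
L = 4πR_⋆²σT_⋆⁴ = 4π(1.11×10⁹)² × 5.67×10⁻⁸ × (7610)⁴ = 2.94×10²⁷ W.
S = L/(4πd²) = 2.75×10⁵ W m⁻².
Energy balance: absorbed = emitted ⇒ πR²·S(1−A) = 4πR²·σT_eq⁴, so T_eq⁴ = S(1−A)/(4σ).
T_eq = [2.75×10⁵ × 0.54 / (4 × 5.67×10⁻⁸)]^(1/4) = (6.56×10¹¹)^(1/4) = 900 K.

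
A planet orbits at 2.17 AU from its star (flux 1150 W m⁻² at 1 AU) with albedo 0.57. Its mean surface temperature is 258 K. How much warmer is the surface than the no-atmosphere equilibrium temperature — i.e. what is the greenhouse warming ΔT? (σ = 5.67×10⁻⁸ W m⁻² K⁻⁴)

S = 1150/2.17² = 244.2 W m⁻².
T_eq = [S(1−A)/(4σ)]^(1/4) = [244.2×0.43/(4×5.67×10⁻⁸)]^(1/4) = 146.7 K.
ΔT = T_surf − T_eq = 258 − 146.7.

ΔT ≈ 111.3 K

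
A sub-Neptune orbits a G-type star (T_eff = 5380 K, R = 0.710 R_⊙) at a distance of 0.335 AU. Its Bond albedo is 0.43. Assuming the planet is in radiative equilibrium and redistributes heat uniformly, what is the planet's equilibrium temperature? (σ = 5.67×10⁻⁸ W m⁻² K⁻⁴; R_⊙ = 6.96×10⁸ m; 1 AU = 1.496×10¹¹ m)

T_eq ≈ 328 K

R_⋆ = 0.710 × 6.96×10⁸ = 4.94×10⁸ m.
d = 0.335 AU = 5.01×10¹⁰ m.
L = 4πR_⋆²σT_⋆⁴ = 4π(4.94×10⁸)² × 5.67×10⁻⁸ × (5380)⁴ = 1.46×10²⁶ W.
S = L/(4πd²) = 4620 W m⁻².
Energy balance: absorbed = emitted ⇒ πR²·S(1−A) = 4πR²·σT_eq⁴, so T_eq⁴ = S(1−A)/(4σ).
T_eq = [4620 × 0.57 / (4 × 5.67×10⁻⁸)]^(1/4) = (1.16×10¹⁰)^(1/4) = 328 K.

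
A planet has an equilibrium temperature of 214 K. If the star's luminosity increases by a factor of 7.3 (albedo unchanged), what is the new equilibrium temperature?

T_eq ≈ 352 K

T_eq ∝ L^(1/4) · d^(−1/2).
T′ = 214 × 7.3^(1/4) = 352 K.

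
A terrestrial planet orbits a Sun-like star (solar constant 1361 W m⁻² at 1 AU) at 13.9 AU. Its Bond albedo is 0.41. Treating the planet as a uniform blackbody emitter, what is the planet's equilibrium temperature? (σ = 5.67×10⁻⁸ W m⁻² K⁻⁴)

T_eq ≈ 65.4 K

Flux at 13.9 AU: S = 1361/13.9² = 7.04 W m⁻².
Energy balance: absorbed = emitted ⇒ πR²·S(1−A) = 4πR²·σT_eq⁴, so T_eq⁴ = S(1−A)/(4σ).
T_eq = [7.04 × 0.59 / (4 × 5.67×10⁻⁸)]^(1/4) = (1.83×10⁷)^(1/4) = 65.4 K.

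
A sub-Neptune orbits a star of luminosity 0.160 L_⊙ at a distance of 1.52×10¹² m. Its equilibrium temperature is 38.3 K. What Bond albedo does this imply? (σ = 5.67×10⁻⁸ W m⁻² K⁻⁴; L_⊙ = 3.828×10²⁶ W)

A ≈ 0.77

L = 0.160 × 3.828×10²⁶ = 6.12×10²⁵ W.
Flux: S = L/(4πd²) = 6.12×10²⁵/(4π×(1.52×10¹²)²) = 2.11 W m⁻².
From T_eq⁴ = S(1−A)/(4σ): 1−A = 4σT_eq⁴/S.
1−A = 4 × 5.67×10⁻⁸ × (38.3)⁴ / 2.11 = 0.231.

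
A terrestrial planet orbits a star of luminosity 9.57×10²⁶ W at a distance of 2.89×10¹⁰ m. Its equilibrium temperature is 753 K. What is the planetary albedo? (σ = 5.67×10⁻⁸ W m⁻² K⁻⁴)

Flux: S = L/(4πd²) = 9.57×10²⁶/(4π×(2.89×10¹⁰)²) = 9.12×10⁴ W m⁻².
From T_eq⁴ = S(1−A)/(4σ): 1−A = 4σT_eq⁴/S.
1−A = 4 × 5.67×10⁻⁸ × (753)⁴ / 9.12×10⁴ = 0.800.

A ≈ 0.20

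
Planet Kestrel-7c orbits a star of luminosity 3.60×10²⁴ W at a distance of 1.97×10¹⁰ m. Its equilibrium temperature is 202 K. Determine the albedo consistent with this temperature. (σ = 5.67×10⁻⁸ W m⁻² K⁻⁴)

Flux: S = L/(4πd²) = 3.60×10²⁴/(4π×(1.97×10¹⁰)²) = 738 W m⁻².
From T_eq⁴ = S(1−A)/(4σ): 1−A = 4σT_eq⁴/S.
1−A = 4 × 5.67×10⁻⁸ × (202)⁴ / 738 = 0.512.

A ≈ 0.49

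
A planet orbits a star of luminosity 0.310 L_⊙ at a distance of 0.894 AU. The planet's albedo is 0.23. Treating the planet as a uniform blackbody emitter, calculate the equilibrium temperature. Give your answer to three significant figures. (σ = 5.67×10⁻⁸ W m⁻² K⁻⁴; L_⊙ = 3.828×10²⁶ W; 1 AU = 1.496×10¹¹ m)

d = 0.894 AU = 1.34×10¹¹ m.
L = 0.310 × 3.828×10²⁶ = 1.19×10²⁶ W.
Flux: S = L/(4πd²) = 1.19×10²⁶/(4π×(1.34×10¹¹)²) = 528 W m⁻².
Energy balance: absorbed = emitted ⇒ πR²·S(1−A) = 4πR²·σT_eq⁴, so T_eq⁴ = S(1−A)/(4σ).
T_eq = [528 × 0.77 / (4 × 5.67×10⁻⁸)]^(1/4) = (1.79×10⁹)^(1/4) = 206 K.

T_eq ≈ 206 K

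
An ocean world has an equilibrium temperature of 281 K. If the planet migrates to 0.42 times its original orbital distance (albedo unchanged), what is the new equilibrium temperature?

T_eq ∝ L^(1/4) · d^(−1/2).
T′ = 281 / 0.42^(1/2) = 434 K.

T_eq ≈ 434 K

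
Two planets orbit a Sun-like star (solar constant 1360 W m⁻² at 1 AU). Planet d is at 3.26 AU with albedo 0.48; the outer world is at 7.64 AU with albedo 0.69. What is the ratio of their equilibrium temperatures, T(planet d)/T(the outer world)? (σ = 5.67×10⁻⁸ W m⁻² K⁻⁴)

T₁/T₂ ≈ 1.742

T_eq = [S₀(1−A)/(4σd²)]^(1/4), so T ∝ (1−A)^(1/4) / √d.
T₁ = [1360×0.52/(4×5.67×10⁻⁸×3.26²)]^(1/4) = 130.88 K.
T₂ = [1360×0.31/(4×5.67×10⁻⁸×7.64²)]^(1/4) = 75.12 K.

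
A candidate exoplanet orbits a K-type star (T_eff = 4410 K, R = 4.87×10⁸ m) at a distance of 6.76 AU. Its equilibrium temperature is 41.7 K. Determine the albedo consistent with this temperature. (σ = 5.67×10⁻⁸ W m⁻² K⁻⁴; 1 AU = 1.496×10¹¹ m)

d = 6.76 AU = 1.01×10¹² m.
L = 4πR_⋆²σT_⋆⁴ = 4π(4.87×10⁸)² × 5.67×10⁻⁸ × (4410)⁴ = 6.39×10²⁵ W.
S = L/(4πd²) = 4.97 W m⁻².
From T_eq⁴ = S(1−A)/(4σ): 1−A = 4σT_eq⁴/S.
1−A = 4 × 5.67×10⁻⁸ × (41.7)⁴ / 4.97 = 0.138.

A ≈ 0.86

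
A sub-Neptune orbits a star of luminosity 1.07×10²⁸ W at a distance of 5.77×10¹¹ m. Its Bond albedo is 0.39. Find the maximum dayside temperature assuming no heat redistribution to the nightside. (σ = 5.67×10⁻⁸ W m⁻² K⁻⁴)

T_ss ≈ 407 K

Flux: S = L/(4πd²) = 1.07×10²⁸/(4π×(5.77×10¹¹)²) = 2560 W m⁻².
With no redistribution each surface element balances locally: S(1−A) = σT⁴.
T = [2560 × 0.61 / 5.67×10⁻⁸]^(1/4) = (2.75×10¹⁰)^(1/4) = 407 K.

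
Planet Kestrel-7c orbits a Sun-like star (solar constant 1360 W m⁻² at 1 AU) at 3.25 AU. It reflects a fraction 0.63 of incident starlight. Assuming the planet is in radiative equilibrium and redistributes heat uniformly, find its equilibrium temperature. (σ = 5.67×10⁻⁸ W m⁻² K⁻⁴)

T_eq ≈ 120 K

Flux at 3.25 AU: S = 1360/3.25² = 129 W m⁻².
Energy balance: absorbed = emitted ⇒ πR²·S(1−A) = 4πR²·σT_eq⁴, so T_eq⁴ = S(1−A)/(4σ).
T_eq = [129 × 0.37 / (4 × 5.67×10⁻⁸)]^(1/4) = (2.10×10⁸)^(1/4) = 120 K.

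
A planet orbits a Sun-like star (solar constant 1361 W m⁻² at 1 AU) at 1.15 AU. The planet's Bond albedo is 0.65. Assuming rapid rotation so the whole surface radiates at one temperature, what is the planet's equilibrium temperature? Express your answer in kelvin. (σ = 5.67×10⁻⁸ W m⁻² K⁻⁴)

T_eq ≈ 200 K

Flux at 1.15 AU: S = 1361/1.15² = 1030 W m⁻².
Energy balance: absorbed = emitted ⇒ πR²·S(1−A) = 4πR²·σT_eq⁴, so T_eq⁴ = S(1−A)/(4σ).
T_eq = [1030 × 0.35 / (4 × 5.67×10⁻⁸)]^(1/4) = (1.59×10⁹)^(1/4) = 200 K.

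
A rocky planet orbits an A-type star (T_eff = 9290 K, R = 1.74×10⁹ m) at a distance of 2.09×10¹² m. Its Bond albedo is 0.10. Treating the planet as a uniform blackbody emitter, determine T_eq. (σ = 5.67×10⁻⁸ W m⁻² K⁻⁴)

T_eq ≈ 185 K

L = 4πR_⋆²σT_⋆⁴ = 4π(1.74×10⁹)² × 5.67×10⁻⁸ × (9290)⁴ = 1.61×10²⁸ W.
S = L/(4πd²) = 293 W m⁻².
Energy balance: absorbed = emitted ⇒ πR²·S(1−A) = 4πR²·σT_eq⁴, so T_eq⁴ = S(1−A)/(4σ).
T_eq = [293 × 0.90 / (4 × 5.67×10⁻⁸)]^(1/4) = (1.16×10⁹)^(1/4) = 185 K.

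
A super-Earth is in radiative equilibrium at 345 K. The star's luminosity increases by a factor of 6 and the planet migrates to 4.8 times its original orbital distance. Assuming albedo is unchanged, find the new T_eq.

T_eq ≈ 246 K

T_eq ∝ L^(1/4) · d^(−1/2).
T′ = 345 × 6^(1/4) / 4.8^(1/2) = 246 K.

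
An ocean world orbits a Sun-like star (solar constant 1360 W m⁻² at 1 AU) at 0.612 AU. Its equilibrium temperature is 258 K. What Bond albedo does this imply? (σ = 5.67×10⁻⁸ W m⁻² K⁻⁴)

Flux at 0.612 AU: S = 1360/0.612² = 3630 W m⁻².
From T_eq⁴ = S(1−A)/(4σ): 1−A = 4σT_eq⁴/S.
1−A = 4 × 5.67×10⁻⁸ × (258)⁴ / 3630 = 0.277.

A ≈ 0.72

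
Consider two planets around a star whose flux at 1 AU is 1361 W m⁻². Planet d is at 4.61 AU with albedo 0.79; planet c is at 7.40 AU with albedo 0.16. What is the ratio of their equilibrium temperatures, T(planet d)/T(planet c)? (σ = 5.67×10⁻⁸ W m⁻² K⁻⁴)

T_eq = [S₀(1−A)/(4σd²)]^(1/4), so T ∝ (1−A)^(1/4) / √d.
T₁ = [1361×0.21/(4×5.67×10⁻⁸×4.61²)]^(1/4) = 87.75 K.
T₂ = [1361×0.84/(4×5.67×10⁻⁸×7.40²)]^(1/4) = 97.95 K.

T₁/T₂ ≈ 0.896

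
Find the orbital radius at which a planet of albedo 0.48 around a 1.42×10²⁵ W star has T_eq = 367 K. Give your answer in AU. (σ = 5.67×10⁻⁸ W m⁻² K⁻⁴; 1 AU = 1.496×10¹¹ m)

d ≈ 0.0799 AU

From T_eq⁴ = L(1−A)/(16πσd²): d = √[L(1−A)/(16πσT_eq⁴)].
d = √[1.42×10²⁵ × 0.52 / (16π × 5.67×10⁻⁸ × (367)⁴)] = 1.20×10¹⁰ m = 0.0799 AU.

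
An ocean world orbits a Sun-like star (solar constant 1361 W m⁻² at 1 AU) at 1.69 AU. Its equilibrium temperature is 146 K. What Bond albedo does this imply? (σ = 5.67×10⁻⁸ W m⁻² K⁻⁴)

Flux at 1.69 AU: S = 1361/1.69² = 477 W m⁻².
From T_eq⁴ = S(1−A)/(4σ): 1−A = 4σT_eq⁴/S.
1−A = 4 × 5.67×10⁻⁸ × (146)⁴ / 477 = 0.216.

A ≈ 0.78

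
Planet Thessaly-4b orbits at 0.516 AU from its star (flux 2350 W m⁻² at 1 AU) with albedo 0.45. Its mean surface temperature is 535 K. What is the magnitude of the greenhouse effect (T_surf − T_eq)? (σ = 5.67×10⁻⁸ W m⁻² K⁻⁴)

ΔT ≈ 152.5 K

S = 2350/0.516² = 8826 W m⁻².
T_eq = [S(1−A)/(4σ)]^(1/4) = [8826×0.55/(4×5.67×10⁻⁸)]^(1/4) = 382.5 K.
ΔT = T_surf − T_eq = 535 − 382.5.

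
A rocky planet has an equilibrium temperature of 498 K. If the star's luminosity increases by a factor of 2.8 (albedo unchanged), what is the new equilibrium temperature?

T_eq ≈ 644 K

T_eq ∝ L^(1/4) · d^(−1/2).
T′ = 498 × 2.8^(1/4) = 644 K.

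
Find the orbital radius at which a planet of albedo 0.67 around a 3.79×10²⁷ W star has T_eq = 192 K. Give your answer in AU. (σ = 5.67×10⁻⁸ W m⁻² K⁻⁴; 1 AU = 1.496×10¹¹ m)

From T_eq⁴ = L(1−A)/(16πσd²): d = √[L(1−A)/(16πσT_eq⁴)].
d = √[3.79×10²⁷ × 0.33 / (16π × 5.67×10⁻⁸ × (192)⁴)] = 5.68×10¹¹ m = 3.80 AU.

d ≈ 3.80 AU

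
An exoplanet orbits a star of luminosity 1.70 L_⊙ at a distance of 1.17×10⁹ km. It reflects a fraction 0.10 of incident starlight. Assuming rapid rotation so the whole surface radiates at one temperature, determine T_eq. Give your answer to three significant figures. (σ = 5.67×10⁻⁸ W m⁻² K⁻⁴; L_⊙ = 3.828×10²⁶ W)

d = 1.17×10⁹ km = 1.17×10¹² m.
L = 1.70 × 3.828×10²⁶ = 6.51×10²⁶ W.
Flux: S = L/(4πd²) = 6.51×10²⁶/(4π×(1.17×10¹²)²) = 37.8 W m⁻².
Energy balance: absorbed = emitted ⇒ πR²·S(1−A) = 4πR²·σT_eq⁴, so T_eq⁴ = S(1−A)/(4σ).
T_eq = [37.8 × 0.90 / (4 × 5.67×10⁻⁸)]^(1/4) = (1.50×10⁸)^(1/4) = 111 K.

T_eq ≈ 111 K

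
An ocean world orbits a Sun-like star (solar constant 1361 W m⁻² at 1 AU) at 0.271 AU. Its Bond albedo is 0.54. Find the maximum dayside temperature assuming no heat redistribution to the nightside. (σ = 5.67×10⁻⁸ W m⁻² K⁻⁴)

T_ss ≈ 623 K

Flux at 0.271 AU: S = 1361/0.271² = 1.85×10⁴ W m⁻².
With no redistribution each surface element balances locally: S(1−A) = σT⁴.
T = [1.85×10⁴ × 0.46 / 5.67×10⁻⁸]^(1/4) = (1.50×10¹¹)^(1/4) = 623 K.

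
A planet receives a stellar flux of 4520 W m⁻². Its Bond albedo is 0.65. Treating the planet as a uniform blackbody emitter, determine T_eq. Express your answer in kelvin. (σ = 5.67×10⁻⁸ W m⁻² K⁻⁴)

T_eq ≈ 289 K

Energy balance: absorbed = emitted ⇒ πR²·S(1−A) = 4πR²·σT_eq⁴, so T_eq⁴ = S(1−A)/(4σ).
T_eq = [4520 × 0.35 / (4 × 5.67×10⁻⁸)]^(1/4) = (6.98×10⁹)^(1/4) = 289 K.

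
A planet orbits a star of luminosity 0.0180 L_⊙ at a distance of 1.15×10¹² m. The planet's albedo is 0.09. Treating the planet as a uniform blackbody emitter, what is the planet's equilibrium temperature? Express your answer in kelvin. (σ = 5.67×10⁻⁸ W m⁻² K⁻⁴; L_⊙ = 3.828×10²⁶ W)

L = 0.0180 × 3.828×10²⁶ = 6.89×10²⁴ W.
Flux: S = L/(4πd²) = 6.89×10²⁴/(4π×(1.15×10¹²)²) = 0.415 W m⁻².
Energy balance: absorbed = emitted ⇒ πR²·S(1−A) = 4πR²·σT_eq⁴, so T_eq⁴ = S(1−A)/(4σ).
T_eq = [0.415 × 0.91 / (4 × 5.67×10⁻⁸)]^(1/4) = (1.66×10⁶)^(1/4) = 35.9 K.

T_eq ≈ 35.9 K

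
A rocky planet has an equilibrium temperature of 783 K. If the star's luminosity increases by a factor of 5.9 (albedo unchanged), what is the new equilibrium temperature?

T_eq ∝ L^(1/4) · d^(−1/2).
T′ = 783 × 5.9^(1/4) = 1220 K.

T_eq ≈ 1220 K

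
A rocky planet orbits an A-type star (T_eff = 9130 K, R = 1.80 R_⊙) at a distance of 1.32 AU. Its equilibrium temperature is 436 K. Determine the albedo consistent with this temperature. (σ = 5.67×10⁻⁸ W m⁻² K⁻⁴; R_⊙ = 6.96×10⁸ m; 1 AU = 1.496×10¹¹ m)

R_⋆ = 1.80 × 6.96×10⁸ = 1.25×10⁹ m.
d = 1.32 AU = 1.97×10¹¹ m.
L = 4πR_⋆²σT_⋆⁴ = 4π(1.25×10⁹)² × 5.67×10⁻⁸ × (9130)⁴ = 7.77×10²⁷ W.
S = L/(4πd²) = 1.59×10⁴ W m⁻².
From T_eq⁴ = S(1−A)/(4σ): 1−A = 4σT_eq⁴/S.
1−A = 4 × 5.67×10⁻⁸ × (436)⁴ / 1.59×10⁴ = 0.517.

A ≈ 0.48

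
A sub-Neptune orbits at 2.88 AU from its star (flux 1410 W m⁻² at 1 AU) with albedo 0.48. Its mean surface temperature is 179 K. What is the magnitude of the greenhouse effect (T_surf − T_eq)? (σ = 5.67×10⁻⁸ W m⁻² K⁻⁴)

ΔT ≈ 38.5 K

S = 1410/2.88² = 170.0 W m⁻².
T_eq = [S(1−A)/(4σ)]^(1/4) = [170.0×0.52/(4×5.67×10⁻⁸)]^(1/4) = 140.5 K.
ΔT = T_surf − T_eq = 179 − 140.5.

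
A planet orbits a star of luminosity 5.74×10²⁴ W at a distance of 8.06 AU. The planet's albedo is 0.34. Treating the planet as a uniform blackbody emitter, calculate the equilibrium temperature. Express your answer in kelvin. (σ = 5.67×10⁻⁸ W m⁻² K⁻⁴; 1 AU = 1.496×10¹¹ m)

T_eq ≈ 30.9 K

d = 8.06 AU = 1.21×10¹² m.
Flux: S = L/(4πd²) = 5.74×10²⁴/(4π×(1.21×10¹²)²) = 0.314 W m⁻².
Energy balance: absorbed = emitted ⇒ πR²·S(1−A) = 4πR²·σT_eq⁴, so T_eq⁴ = S(1−A)/(4σ).
T_eq = [0.314 × 0.66 / (4 × 5.67×10⁻⁸)]^(1/4) = (9.14×10⁵)^(1/4) = 30.9 K.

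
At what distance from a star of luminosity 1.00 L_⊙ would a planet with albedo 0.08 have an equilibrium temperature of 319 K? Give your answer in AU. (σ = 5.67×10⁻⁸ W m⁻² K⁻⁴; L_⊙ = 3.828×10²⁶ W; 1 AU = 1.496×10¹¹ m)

d ≈ 0.730 AU

L = 1.00 × 3.828×10²⁶ = 3.83×10²⁶ W.
From T_eq⁴ = L(1−A)/(16πσd²): d = √[L(1−A)/(16πσT_eq⁴)].
d = √[3.83×10²⁶ × 0.92 / (16π × 5.67×10⁻⁸ × (319)⁴)] = 1.09×10¹¹ m = 0.730 AU.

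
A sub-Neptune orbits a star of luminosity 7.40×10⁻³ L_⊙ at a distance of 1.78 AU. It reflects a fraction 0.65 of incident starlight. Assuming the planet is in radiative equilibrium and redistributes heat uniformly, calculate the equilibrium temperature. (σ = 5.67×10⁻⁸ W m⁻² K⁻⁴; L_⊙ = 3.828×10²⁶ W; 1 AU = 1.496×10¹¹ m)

T_eq ≈ 47.1 K

d = 1.78 AU = 2.66×10¹¹ m.
L = 7.40×10⁻³ × 3.828×10²⁶ = 2.83×10²⁴ W.
Flux: S = L/(4πd²) = 2.83×10²⁴/(4π×(2.66×10¹¹)²) = 3.18 W m⁻².
Energy balance: absorbed = emitted ⇒ πR²·S(1−A) = 4πR²·σT_eq⁴, so T_eq⁴ = S(1−A)/(4σ).
T_eq = [3.18 × 0.35 / (4 × 5.67×10⁻⁸)]^(1/4) = (4.91×10⁶)^(1/4) = 47.1 K.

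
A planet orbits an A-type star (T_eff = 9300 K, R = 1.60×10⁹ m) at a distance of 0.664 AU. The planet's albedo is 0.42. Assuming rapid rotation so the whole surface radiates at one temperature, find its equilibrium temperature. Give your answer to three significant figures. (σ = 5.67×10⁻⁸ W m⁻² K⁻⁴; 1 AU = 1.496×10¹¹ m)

T_eq ≈ 728 K

d = 0.664 AU = 9.93×10¹⁰ m.
L = 4πR_⋆²σT_⋆⁴ = 4π(1.60×10⁹)² × 5.67×10⁻⁸ × (9300)⁴ = 1.36×10²⁸ W.
S = L/(4πd²) = 1.10×10⁵ W m⁻².
Energy balance: absorbed = emitted ⇒ πR²·S(1−A) = 4πR²·σT_eq⁴, so T_eq⁴ = S(1−A)/(4σ).
T_eq = [1.10×10⁵ × 0.58 / (4 × 5.67×10⁻⁸)]^(1/4) = (2.81×10¹¹)^(1/4) = 728 K.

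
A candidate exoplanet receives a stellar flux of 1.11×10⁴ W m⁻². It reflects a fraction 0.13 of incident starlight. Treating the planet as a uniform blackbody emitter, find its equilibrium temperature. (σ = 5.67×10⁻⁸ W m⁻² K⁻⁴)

Energy balance: absorbed = emitted ⇒ πR²·S(1−A) = 4πR²·σT_eq⁴, so T_eq⁴ = S(1−A)/(4σ).
T_eq = [1.11×10⁴ × 0.87 / (4 × 5.67×10⁻⁸)]^(1/4) = (4.26×10¹⁰)^(1/4) = 454 K.

T_eq ≈ 454 K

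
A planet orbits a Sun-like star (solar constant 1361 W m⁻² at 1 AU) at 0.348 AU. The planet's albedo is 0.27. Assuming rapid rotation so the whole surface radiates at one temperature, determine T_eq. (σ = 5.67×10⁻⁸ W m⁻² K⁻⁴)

Flux at 0.348 AU: S = 1361/0.348² = 1.12×10⁴ W m⁻².
Energy balance: absorbed = emitted ⇒ πR²·S(1−A) = 4πR²·σT_eq⁴, so T_eq⁴ = S(1−A)/(4σ).
T_eq = [1.12×10⁴ × 0.73 / (4 × 5.67×10⁻⁸)]^(1/4) = (3.62×10¹⁰)^(1/4) = 436 K.

T_eq ≈ 436 K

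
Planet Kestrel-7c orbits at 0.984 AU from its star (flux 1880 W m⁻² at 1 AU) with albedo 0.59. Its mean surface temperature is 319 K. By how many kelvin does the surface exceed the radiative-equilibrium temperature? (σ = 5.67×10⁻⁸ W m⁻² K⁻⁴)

S = 1880/0.984² = 1942 W m⁻².
T_eq = [S(1−A)/(4σ)]^(1/4) = [1942×0.41/(4×5.67×10⁻⁸)]^(1/4) = 243.4 K.
ΔT = T_surf − T_eq = 319 − 243.4.

ΔT ≈ 75.6 K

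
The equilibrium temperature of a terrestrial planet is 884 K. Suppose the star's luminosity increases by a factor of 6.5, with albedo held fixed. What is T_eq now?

T_eq ∝ L^(1/4) · d^(−1/2).
T′ = 884 × 6.5^(1/4) = 1410 K.

T_eq ≈ 1410 K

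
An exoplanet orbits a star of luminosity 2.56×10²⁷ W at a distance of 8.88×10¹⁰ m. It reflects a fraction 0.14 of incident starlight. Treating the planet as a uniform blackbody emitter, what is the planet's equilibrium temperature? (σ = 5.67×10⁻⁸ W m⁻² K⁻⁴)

Flux: S = L/(4πd²) = 2.56×10²⁷/(4π×(8.88×10¹⁰)²) = 2.58×10⁴ W m⁻².
Energy balance: absorbed = emitted ⇒ πR²·S(1−A) = 4πR²·σT_eq⁴, so T_eq⁴ = S(1−A)/(4σ).
T_eq = [2.58×10⁴ × 0.86 / (4 × 5.67×10⁻⁸)]^(1/4) = (9.80×10¹⁰)^(1/4) = 559 K.

T_eq ≈ 559 K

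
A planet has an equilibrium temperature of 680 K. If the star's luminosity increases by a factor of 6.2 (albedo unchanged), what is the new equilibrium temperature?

T_eq ≈ 1070 K

T_eq ∝ L^(1/4) · d^(−1/2).
T′ = 680 × 6.2^(1/4) = 1070 K.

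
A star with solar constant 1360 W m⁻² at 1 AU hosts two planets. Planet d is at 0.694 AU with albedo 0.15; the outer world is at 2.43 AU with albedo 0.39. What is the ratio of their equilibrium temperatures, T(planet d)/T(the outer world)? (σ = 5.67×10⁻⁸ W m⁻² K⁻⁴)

T_eq = [S₀(1−A)/(4σd²)]^(1/4), so T ∝ (1−A)^(1/4) / √d.
T₁ = [1360×0.85/(4×5.67×10⁻⁸×0.694²)]^(1/4) = 320.74 K.
T₂ = [1360×0.61/(4×5.67×10⁻⁸×2.43²)]^(1/4) = 157.76 K.

T₁/T₂ ≈ 2.033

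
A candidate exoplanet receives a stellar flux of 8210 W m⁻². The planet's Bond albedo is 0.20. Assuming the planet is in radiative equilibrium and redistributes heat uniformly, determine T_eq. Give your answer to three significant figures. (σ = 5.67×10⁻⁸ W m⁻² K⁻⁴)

Energy balance: absorbed = emitted ⇒ πR²·S(1−A) = 4πR²·σT_eq⁴, so T_eq⁴ = S(1−A)/(4σ).
T_eq = [8210 × 0.80 / (4 × 5.67×10⁻⁸)]^(1/4) = (2.90×10¹⁰)^(1/4) = 413 K.

T_eq ≈ 413 K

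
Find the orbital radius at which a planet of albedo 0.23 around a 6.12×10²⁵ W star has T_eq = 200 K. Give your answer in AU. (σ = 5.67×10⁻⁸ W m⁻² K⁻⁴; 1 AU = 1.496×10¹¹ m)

From T_eq⁴ = L(1−A)/(16πσd²): d = √[L(1−A)/(16πσT_eq⁴)].
d = √[6.12×10²⁵ × 0.77 / (16π × 5.67×10⁻⁸ × (200)⁴)] = 1.02×10¹¹ m = 0.680 AU.

d ≈ 0.680 AU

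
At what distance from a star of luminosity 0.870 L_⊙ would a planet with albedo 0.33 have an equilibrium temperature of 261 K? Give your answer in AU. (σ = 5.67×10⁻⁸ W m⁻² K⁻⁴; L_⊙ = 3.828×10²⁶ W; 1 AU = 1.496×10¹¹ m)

d ≈ 0.868 AU

L = 0.870 × 3.828×10²⁶ = 3.33×10²⁶ W.
From T_eq⁴ = L(1−A)/(16πσd²): d = √[L(1−A)/(16πσT_eq⁴)].
d = √[3.33×10²⁶ × 0.67 / (16π × 5.67×10⁻⁸ × (261)⁴)] = 1.30×10¹¹ m = 0.868 AU.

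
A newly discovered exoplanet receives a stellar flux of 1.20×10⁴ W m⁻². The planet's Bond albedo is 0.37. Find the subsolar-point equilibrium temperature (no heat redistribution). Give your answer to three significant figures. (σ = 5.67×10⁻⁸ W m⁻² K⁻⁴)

T_ss ≈ 604 K

At the subsolar point the surface absorbs S(1−A) and emits σT⁴ per unit area — no factor of 4, since only the local patch is in balance.
T = [1.20×10⁴ × 0.63 / 5.67×10⁻⁸]^(1/4) = (1.33×10¹¹)^(1/4) = 604 K.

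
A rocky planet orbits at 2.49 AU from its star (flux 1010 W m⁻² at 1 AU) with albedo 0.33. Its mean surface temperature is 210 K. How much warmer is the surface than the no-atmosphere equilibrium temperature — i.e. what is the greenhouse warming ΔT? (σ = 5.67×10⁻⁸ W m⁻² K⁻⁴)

S = 1010/2.49² = 162.9 W m⁻².
T_eq = [S(1−A)/(4σ)]^(1/4) = [162.9×0.67/(4×5.67×10⁻⁸)]^(1/4) = 148.1 K.
ΔT = T_surf − T_eq = 210 − 148.1.

ΔT ≈ 61.9 K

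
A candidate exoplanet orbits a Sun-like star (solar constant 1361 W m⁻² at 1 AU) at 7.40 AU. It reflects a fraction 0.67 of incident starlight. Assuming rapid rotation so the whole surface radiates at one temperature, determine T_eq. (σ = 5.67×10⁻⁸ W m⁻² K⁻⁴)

T_eq ≈ 77.5 K

Flux at 7.40 AU: S = 1361/7.40² = 24.9 W m⁻².
Energy balance: absorbed = emitted ⇒ πR²·S(1−A) = 4πR²·σT_eq⁴, so T_eq⁴ = S(1−A)/(4σ).
T_eq = [24.9 × 0.33 / (4 × 5.67×10⁻⁸)]^(1/4) = (3.62×10⁷)^(1/4) = 77.5 K.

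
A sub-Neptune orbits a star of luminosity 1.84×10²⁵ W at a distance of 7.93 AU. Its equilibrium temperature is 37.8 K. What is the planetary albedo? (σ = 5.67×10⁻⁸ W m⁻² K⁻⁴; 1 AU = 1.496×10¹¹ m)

A ≈ 0.55

d = 7.93 AU = 1.19×10¹² m.
Flux: S = L/(4πd²) = 1.84×10²⁵/(4π×(1.19×10¹²)²) = 1.04 W m⁻².
From T_eq⁴ = S(1−A)/(4σ): 1−A = 4σT_eq⁴/S.
1−A = 4 × 5.67×10⁻⁸ × (37.8)⁴ / 1.04 = 0.445.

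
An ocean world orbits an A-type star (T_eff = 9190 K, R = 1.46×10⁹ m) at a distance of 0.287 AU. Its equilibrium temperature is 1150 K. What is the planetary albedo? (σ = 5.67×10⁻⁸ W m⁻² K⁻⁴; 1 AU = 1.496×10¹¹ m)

d = 0.287 AU = 4.29×10¹⁰ m.
L = 4πR_⋆²σT_⋆⁴ = 4π(1.46×10⁹)² × 5.67×10⁻⁸ × (9190)⁴ = 1.08×10²⁸ W.
S = L/(4πd²) = 4.68×10⁵ W m⁻².
From T_eq⁴ = S(1−A)/(4σ): 1−A = 4σT_eq⁴/S.
1−A = 4 × 5.67×10⁻⁸ × (1150)⁴ / 4.68×10⁵ = 0.848.

A ≈ 0.15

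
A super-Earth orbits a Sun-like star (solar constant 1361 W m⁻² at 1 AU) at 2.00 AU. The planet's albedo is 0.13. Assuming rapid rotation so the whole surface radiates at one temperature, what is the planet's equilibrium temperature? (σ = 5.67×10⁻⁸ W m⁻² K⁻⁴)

T_eq ≈ 190 K

Flux at 2.00 AU: S = 1361/2.00² = 340 W m⁻².
Energy balance: absorbed = emitted ⇒ πR²·S(1−A) = 4πR²·σT_eq⁴, so T_eq⁴ = S(1−A)/(4σ).
T_eq = [340 × 0.87 / (4 × 5.67×10⁻⁸)]^(1/4) = (1.31×10⁹)^(1/4) = 190 K.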